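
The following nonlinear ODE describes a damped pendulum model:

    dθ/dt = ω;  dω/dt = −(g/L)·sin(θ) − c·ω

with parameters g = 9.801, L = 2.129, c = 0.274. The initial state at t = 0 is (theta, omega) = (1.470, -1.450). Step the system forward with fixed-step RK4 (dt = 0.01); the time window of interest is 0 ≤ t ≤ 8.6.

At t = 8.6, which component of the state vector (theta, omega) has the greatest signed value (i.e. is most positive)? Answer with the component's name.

t=0.000: state=(1.470, -1.450)
step 1 (dt=0.01): k1=(-1.450, -4.183), k2=(-1.471, -4.174), k3=(-1.471, -4.174), k4=(-1.492, -4.164); state += dt/6·(k1+2k2+2k3+k4)
t=0.010: state=(1.455, -1.492)
t=0.020: state=(1.440, -1.533)
t=0.030: state=(1.425, -1.575)
continuing one RK4 step at a time; state shown every 50 steps (Δt=0.5):
t=0.500: state=(0.308, -2.901)
t=1.000: state=(-0.962, -1.762)
t=1.500: state=(-1.283, 0.474)
t=2.000: state=(-0.573, 2.174)
t=2.500: state=(0.543, 1.872)
t=3.000: state=(1.032, 0.002)
t=3.500: state=(0.587, -1.632)
t=4.000: state=(-0.327, -1.673)
t=4.500: state=(-0.821, -0.183)
t=5.000: state=(-0.520, 1.266)
t=5.500: state=(0.221, 1.411)
t=6.000: state=(0.658, 0.215)
t=6.500: state=(0.433, -1.015)
t=7.000: state=(-0.170, -1.161)
t=7.500: state=(-0.533, -0.185)
t=8.000: state=(-0.349, 0.834)
t=8.500: state=(0.144, 0.943)
t=8.600: state=(0.233, 0.832)
compare at T: theta=0.233, omega=0.832

largest component: omega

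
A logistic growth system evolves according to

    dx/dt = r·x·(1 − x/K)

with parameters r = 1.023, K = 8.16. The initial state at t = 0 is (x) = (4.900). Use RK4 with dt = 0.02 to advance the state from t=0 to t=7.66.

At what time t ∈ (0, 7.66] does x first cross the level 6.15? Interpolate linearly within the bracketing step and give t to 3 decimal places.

t=0.000: state=(4.900)
step 1 (dt=0.02): k1=(2.003), k2=(1.998), k3=(1.998), k4=(1.994); state += dt/6·(k1+2k2+2k3+k4)
t=0.020: state=(4.940)
t=0.040: state=(4.980)
t=0.060: state=(5.019)
continuing one RK4 step at a time; state shown every 25 steps (Δt=0.5):
t=0.500: state=(5.833)
t=0.680: state=(6.127)
next step: t=0.700: state=(6.158) — x has crossed 6.15
linear interpolation between t=0.680 (6.12693) and t=0.700 (6.15800) → t≈0.695

t = 0.695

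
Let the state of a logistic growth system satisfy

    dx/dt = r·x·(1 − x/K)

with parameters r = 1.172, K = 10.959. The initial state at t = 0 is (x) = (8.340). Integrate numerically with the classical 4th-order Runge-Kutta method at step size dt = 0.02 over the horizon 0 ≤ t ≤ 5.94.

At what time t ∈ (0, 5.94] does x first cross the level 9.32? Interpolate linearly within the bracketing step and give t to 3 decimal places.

t=0.000: state=(8.340)
step 1 (dt=0.02): k1=(2.336), k2=(2.322), k3=(2.322), k4=(2.307); state += dt/6·(k1+2k2+2k3+k4)
t=0.020: state=(8.386)
t=0.040: state=(8.432)
t=0.060: state=(8.478)
continuing one RK4 step at a time; state shown every 10 steps (Δt=0.2):
t=0.200: state=(8.778)
t=0.400: state=(9.159)
t=0.480: state=(9.296)
next step: t=0.500: state=(9.329) — x has crossed 9.32
linear interpolation between t=0.480 (9.29582) and t=0.500 (9.32862) → t≈0.495

t = 0.495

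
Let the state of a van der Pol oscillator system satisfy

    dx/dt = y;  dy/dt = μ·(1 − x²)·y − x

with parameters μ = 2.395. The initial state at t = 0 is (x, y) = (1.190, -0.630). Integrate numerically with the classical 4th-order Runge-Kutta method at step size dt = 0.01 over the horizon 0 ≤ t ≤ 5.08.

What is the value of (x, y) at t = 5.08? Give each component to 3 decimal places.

t=0.000: state=(1.190, -0.630)
step 1 (dt=0.01): k1=(-0.630, -0.562), k2=(-0.633, -0.568), k3=(-0.633, -0.568), k4=(-0.636, -0.573); state += dt/6·(k1+2k2+2k3+k4)
t=0.010: state=(1.184, -0.636)
t=0.020: state=(1.177, -0.641)
t=0.030: state=(1.171, -0.647)
continuing one RK4 step at a time; state shown every 20 steps (Δt=0.2):
t=0.200: state=(1.051, -0.769)
t=0.400: state=(0.877, -0.991)
t=0.600: state=(0.644, -1.377)
t=0.800: state=(0.304, -2.098)
t=1.000: state=(-0.233, -3.362)
t=1.200: state=(-1.027, -4.287)
t=1.400: state=(-1.736, -2.388)
t=1.600: state=(-1.994, -0.474)
t=1.800: state=(-2.018, 0.102)
t=2.000: state=(-1.981, 0.237)
t=2.200: state=(-1.929, 0.277)
t=2.400: state=(-1.872, 0.297)
t=2.600: state=(-1.810, 0.315)
t=2.800: state=(-1.746, 0.335)
t=3.000: state=(-1.676, 0.358)
t=3.200: state=(-1.602, 0.386)
t=3.400: state=(-1.522, 0.420)
t=3.600: state=(-1.433, 0.466)
t=3.800: state=(-1.335, 0.526)
t=4.000: state=(-1.221, 0.610)
t=4.200: state=(-1.088, 0.734)
t=4.400: state=(-0.923, 0.931)
t=4.600: state=(-0.707, 1.267)
t=4.800: state=(-0.398, 1.888)
t=5.000: state=(0.084, 3.025)
t=5.080: state=(0.349, 3.610)

(x, y) = (0.349, 3.610)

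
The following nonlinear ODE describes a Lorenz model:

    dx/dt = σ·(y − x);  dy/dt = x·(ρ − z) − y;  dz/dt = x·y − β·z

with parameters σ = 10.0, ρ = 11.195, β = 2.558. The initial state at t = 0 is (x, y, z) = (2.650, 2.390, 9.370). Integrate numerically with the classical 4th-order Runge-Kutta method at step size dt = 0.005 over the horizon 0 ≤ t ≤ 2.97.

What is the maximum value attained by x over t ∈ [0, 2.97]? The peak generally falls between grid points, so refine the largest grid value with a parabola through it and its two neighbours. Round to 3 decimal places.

t=0.000: state=(2.650, 2.390, 9.370)
step 1 (dt=0.005): k1=(-2.600, 2.446, -17.635), k2=(-2.474, 2.545, -17.522), k3=(-2.475, 2.544, -17.521), k4=(-2.349, 2.642, -17.407); state += dt/6·(k1+2k2+2k3+k4)
t=0.005: state=(2.638, 2.403, 9.282)
t=0.010: state=(2.627, 2.416, 9.196)
t=0.015: state=(2.617, 2.431, 9.111)
continuing one RK4 step at a time; state shown every 20 steps (Δt=0.1):
t=0.100: state=(2.624, 2.815, 7.847)
t=0.200: state=(3.010, 3.584, 6.864)
t=0.300: state=(3.767, 4.703, 6.554)
t=0.400: state=(4.854, 6.061, 7.140)
t=0.500: state=(6.065, 7.189, 8.786)
t=0.600: state=(6.880, 7.276, 11.052)
t=0.700: state=(6.737, 6.071, 12.653)
t=0.800: state=(5.734, 4.532, 12.705)
t=0.900: state=(4.588, 3.590, 11.641)
t=1.000: state=(3.835, 3.340, 10.265)
t=1.100: state=(3.586, 3.568, 9.056)
t=1.200: state=(3.766, 4.128, 8.248)
t=1.300: state=(4.280, 4.928, 7.992)
t=1.400: state=(5.015, 5.805, 8.405)
t=1.500: state=(5.768, 6.429, 9.461)
t=1.600: state=(6.221, 6.419, 10.784)
t=1.700: state=(6.122, 5.740, 11.702)
t=1.800: state=(5.548, 4.849, 11.784)
t=1.900: state=(4.856, 4.225, 11.180)
t=2.000: state=(4.360, 4.017, 10.305)
t=2.100: state=(4.182, 4.164, 9.501)
t=2.200: state=(4.309, 4.568, 8.981)
t=2.300: state=(4.670, 5.116, 8.872)
t=2.400: state=(5.154, 5.649, 9.217)
t=2.500: state=(5.596, 5.952, 9.916)
t=2.600: state=(5.810, 5.864, 10.682)
t=2.700: state=(5.698, 5.435, 11.157)
t=2.800: state=(5.339, 4.917, 11.156)
t=2.900: state=(4.926, 4.553, 10.766)
t=2.970: state=(4.703, 4.446, 10.382)
largest grid value and its neighbours: x(0.630)=6.95131, x(0.635)=6.95365, x(0.640)=6.95321
parabola through these three points peaks at t≈0.637 with x≈6.95381

max x = 6.954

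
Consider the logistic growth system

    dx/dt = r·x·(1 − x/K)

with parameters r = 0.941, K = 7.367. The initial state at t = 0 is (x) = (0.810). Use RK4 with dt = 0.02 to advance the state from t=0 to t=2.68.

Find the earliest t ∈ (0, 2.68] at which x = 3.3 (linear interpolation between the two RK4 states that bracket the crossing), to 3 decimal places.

t=0.000: state=(0.810)
step 1 (dt=0.02): k1=(0.678), k2=(0.683), k3=(0.683), k4=(0.688); state += dt/6·(k1+2k2+2k3+k4)
t=0.020: state=(0.824)
t=0.040: state=(0.838)
t=0.060: state=(0.852)
continuing one RK4 step at a time; state shown every 5 steps (Δt=0.1):
t=0.100: state=(0.880)
t=0.200: state=(0.956)
t=0.300: state=(1.037)
t=0.400: state=(1.124)
t=0.500: state=(1.216)
t=0.600: state=(1.315)
t=0.700: state=(1.420)
t=0.800: state=(1.531)
t=0.900: state=(1.648)
t=1.000: state=(1.771)
t=1.100: state=(1.901)
t=1.200: state=(2.037)
t=1.300: state=(2.178)
t=1.400: state=(2.325)
t=1.500: state=(2.478)
t=1.600: state=(2.635)
t=1.700: state=(2.796)
t=1.800: state=(2.961)
t=1.900: state=(3.129)
t=2.000: state=(3.300)
next step: t=2.020: state=(3.334) — x has crossed 3.3
linear interpolation between t=2.000 (3.29951) and t=2.020 (3.33382) → t≈2.000

t = 2.000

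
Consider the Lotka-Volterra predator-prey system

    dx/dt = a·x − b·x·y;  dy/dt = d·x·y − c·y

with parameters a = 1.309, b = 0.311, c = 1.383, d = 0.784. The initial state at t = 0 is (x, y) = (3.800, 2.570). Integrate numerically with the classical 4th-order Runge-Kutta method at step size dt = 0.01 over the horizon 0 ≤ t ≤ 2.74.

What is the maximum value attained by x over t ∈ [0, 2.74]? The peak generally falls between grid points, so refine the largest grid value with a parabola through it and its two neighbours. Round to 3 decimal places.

max x = 4.113

t=0.000: state=(3.800, 2.570)
step 1 (dt=0.01): k1=(1.937, 4.102), k2=(1.918, 4.155), k3=(1.917, 4.155), k4=(1.897, 4.208); state += dt/6·(k1+2k2+2k3+k4)
t=0.010: state=(3.819, 2.612)
t=0.020: state=(3.838, 2.654)
t=0.030: state=(3.856, 2.698)
continuing one RK4 step at a time; state shown every 10 steps (Δt=0.1):
t=0.100: state=(3.971, 3.036)
t=0.200: state=(4.082, 3.627)
t=0.300: state=(4.111, 4.358)
t=0.400: state=(4.039, 5.227)
t=0.500: state=(3.855, 6.207)
t=0.600: state=(3.565, 7.235)
t=0.700: state=(3.195, 8.215)
t=0.800: state=(2.783, 9.044)
t=0.900: state=(2.371, 9.639)
t=1.000: state=(1.991, 9.956)
t=1.100: state=(1.663, 10.002)
t=1.200: state=(1.392, 9.814)
t=1.300: state=(1.176, 9.449)
t=1.400: state=(1.006, 8.961)
t=1.500: state=(0.876, 8.399)
t=1.600: state=(0.776, 7.801)
t=1.700: state=(0.700, 7.197)
t=1.800: state=(0.644, 6.606)
t=1.900: state=(0.603, 6.041)
t=2.000: state=(0.574, 5.509)
t=2.100: state=(0.556, 5.014)
t=2.200: state=(0.546, 4.559)
t=2.300: state=(0.544, 4.143)
t=2.400: state=(0.548, 3.766)
t=2.500: state=(0.559, 3.425)
t=2.600: state=(0.575, 3.118)
t=2.700: state=(0.598, 2.843)
t=2.740: state=(0.609, 2.741)
largest grid value and its neighbours: x(0.270)=4.11261, x(0.280)=4.11322, x(0.290)=4.11284
parabola through these three points peaks at t≈0.281 with x≈4.11322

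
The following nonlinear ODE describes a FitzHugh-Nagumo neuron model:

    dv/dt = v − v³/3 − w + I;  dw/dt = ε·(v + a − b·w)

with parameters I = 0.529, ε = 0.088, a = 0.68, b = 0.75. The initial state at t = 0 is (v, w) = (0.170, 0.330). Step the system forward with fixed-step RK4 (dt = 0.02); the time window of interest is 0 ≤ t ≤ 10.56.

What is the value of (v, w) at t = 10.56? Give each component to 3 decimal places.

(v, w) = (0.702, 1.430)

t=0.000: state=(0.170, 0.330)
step 1 (dt=0.02): k1=(0.367, 0.053), k2=(0.370, 0.053), k3=(0.370, 0.053), k4=(0.373, 0.054); state += dt/6·(k1+2k2+2k3+k4)
t=0.020: state=(0.177, 0.331)
t=0.040: state=(0.185, 0.332)
t=0.060: state=(0.193, 0.333)
continuing one RK4 step at a time; state shown every 25 steps (Δt=0.5):
t=0.500: state=(0.396, 0.361)
t=1.000: state=(0.714, 0.402)
t=1.500: state=(1.088, 0.458)
t=2.000: state=(1.400, 0.526)
t=2.500: state=(1.570, 0.604)
t=3.000: state=(1.626, 0.683)
t=3.500: state=(1.624, 0.761)
t=4.000: state=(1.597, 0.835)
t=4.500: state=(1.560, 0.906)
t=5.000: state=(1.517, 0.972)
t=5.500: state=(1.470, 1.035)
t=6.000: state=(1.422, 1.093)
t=6.500: state=(1.370, 1.148)
t=7.000: state=(1.316, 1.198)
t=7.500: state=(1.257, 1.244)
t=8.000: state=(1.195, 1.286)
t=8.500: state=(1.126, 1.324)
t=9.000: state=(1.049, 1.358)
t=9.500: state=(0.960, 1.387)
t=10.000: state=(0.854, 1.410)
t=10.500: state=(0.721, 1.428)
t=10.560: state=(0.702, 1.430)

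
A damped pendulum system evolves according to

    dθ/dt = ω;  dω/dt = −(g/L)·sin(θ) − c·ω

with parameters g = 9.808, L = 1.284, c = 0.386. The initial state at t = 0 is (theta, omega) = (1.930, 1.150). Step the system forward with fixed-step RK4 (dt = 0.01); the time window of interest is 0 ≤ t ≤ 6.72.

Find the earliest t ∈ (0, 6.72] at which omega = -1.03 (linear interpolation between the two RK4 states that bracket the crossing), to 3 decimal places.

t=0.000: state=(1.930, 1.150)
step 1 (dt=0.01): k1=(1.150, -7.595), k2=(1.112, -7.565), k3=(1.112, -7.565), k4=(1.074, -7.536); state += dt/6·(k1+2k2+2k3+k4)
t=0.010: state=(1.941, 1.074)
t=0.020: state=(1.951, 0.999)
t=0.030: state=(1.961, 0.925)
continuing one RK4 step at a time; state shown every 25 steps (Δt=0.25):
t=0.250: state=(1.993, -0.612)
t=0.310: state=(1.944, -1.015)
next step: t=0.320: state=(1.933, -1.082) — omega has crossed -1.03
linear interpolation between t=0.310 (-1.01511) and t=0.320 (-1.08233) → t≈0.312

t = 0.312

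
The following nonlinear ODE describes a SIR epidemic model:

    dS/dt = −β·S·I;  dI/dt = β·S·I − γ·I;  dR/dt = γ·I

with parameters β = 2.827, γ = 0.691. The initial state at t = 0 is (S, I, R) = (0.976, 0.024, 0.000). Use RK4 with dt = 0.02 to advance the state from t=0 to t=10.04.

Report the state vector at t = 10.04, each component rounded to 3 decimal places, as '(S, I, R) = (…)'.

(S, I, R) = (0.018, 0.005, 0.977)

t=0.000: state=(0.976, 0.024, 0.000)
step 1 (dt=0.02): k1=(-0.066, 0.050, 0.017), k2=(-0.068, 0.051, 0.017), k3=(-0.068, 0.051, 0.017), k4=(-0.069, 0.052, 0.017); state += dt/6·(k1+2k2+2k3+k4)
t=0.020: state=(0.975, 0.025, 0.000)
t=0.040: state=(0.973, 0.026, 0.001)
t=0.060: state=(0.972, 0.027, 0.001)
continuing one RK4 step at a time; state shown every 25 steps (Δt=0.5):
t=0.500: state=(0.920, 0.065, 0.014)
t=1.000: state=(0.792, 0.157, 0.051)
t=1.500: state=(0.577, 0.294, 0.128)
t=2.000: state=(0.350, 0.399, 0.251)
t=2.500: state=(0.195, 0.411, 0.393)
t=3.000: state=(0.113, 0.360, 0.527)
t=3.500: state=(0.071, 0.289, 0.640)
t=4.000: state=(0.050, 0.223, 0.728)
t=4.500: state=(0.038, 0.167, 0.795)
t=5.000: state=(0.031, 0.124, 0.845)
t=5.500: state=(0.026, 0.092, 0.882)
t=6.000: state=(0.024, 0.067, 0.909)
t=6.500: state=(0.022, 0.049, 0.929)
t=7.000: state=(0.021, 0.036, 0.944)
t=7.500: state=(0.020, 0.026, 0.954)
t=8.000: state=(0.019, 0.019, 0.962)
t=8.500: state=(0.019, 0.014, 0.968)
t=9.000: state=(0.018, 0.010, 0.972)
t=9.500: state=(0.018, 0.007, 0.975)
t=10.000: state=(0.018, 0.005, 0.977)
t=10.040: state=(0.018, 0.005, 0.977)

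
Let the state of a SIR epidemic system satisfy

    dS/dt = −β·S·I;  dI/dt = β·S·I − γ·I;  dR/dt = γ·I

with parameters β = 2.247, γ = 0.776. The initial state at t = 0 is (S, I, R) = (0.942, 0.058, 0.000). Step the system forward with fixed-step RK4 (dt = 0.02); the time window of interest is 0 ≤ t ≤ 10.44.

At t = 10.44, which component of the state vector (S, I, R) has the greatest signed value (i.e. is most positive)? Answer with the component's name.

largest component: R

t=0.000: state=(0.942, 0.058, 0.000)
step 1 (dt=0.02): k1=(-0.123, 0.078, 0.045), k2=(-0.124, 0.079, 0.046), k3=(-0.124, 0.079, 0.046), k4=(-0.126, 0.080, 0.046); state += dt/6·(k1+2k2+2k3+k4)
t=0.020: state=(0.940, 0.060, 0.001)
t=0.040: state=(0.937, 0.061, 0.002)
t=0.060: state=(0.934, 0.063, 0.003)
continuing one RK4 step at a time; state shown every 25 steps (Δt=0.5):
t=0.500: state=(0.860, 0.109, 0.032)
t=1.000: state=(0.732, 0.181, 0.087)
t=1.500: state=(0.572, 0.256, 0.172)
t=2.000: state=(0.416, 0.302, 0.282)
t=2.500: state=(0.295, 0.304, 0.401)
t=3.000: state=(0.213, 0.274, 0.514)
t=3.500: state=(0.160, 0.228, 0.611)
t=4.000: state=(0.128, 0.182, 0.691)
t=4.500: state=(0.106, 0.141, 0.753)
t=5.000: state=(0.093, 0.107, 0.801)
t=5.500: state=(0.084, 0.080, 0.837)
t=6.000: state=(0.077, 0.059, 0.863)
t=6.500: state=(0.073, 0.044, 0.883)
t=7.000: state=(0.070, 0.032, 0.898)
t=7.500: state=(0.068, 0.024, 0.909)
t=8.000: state=(0.066, 0.017, 0.916)
t=8.500: state=(0.065, 0.013, 0.922)
t=9.000: state=(0.064, 0.009, 0.926)
t=9.500: state=(0.064, 0.007, 0.929)
t=10.000: state=(0.063, 0.005, 0.932)
t=10.440: state=(0.063, 0.004, 0.933)
compare at T: S=0.063, I=0.004, R=0.933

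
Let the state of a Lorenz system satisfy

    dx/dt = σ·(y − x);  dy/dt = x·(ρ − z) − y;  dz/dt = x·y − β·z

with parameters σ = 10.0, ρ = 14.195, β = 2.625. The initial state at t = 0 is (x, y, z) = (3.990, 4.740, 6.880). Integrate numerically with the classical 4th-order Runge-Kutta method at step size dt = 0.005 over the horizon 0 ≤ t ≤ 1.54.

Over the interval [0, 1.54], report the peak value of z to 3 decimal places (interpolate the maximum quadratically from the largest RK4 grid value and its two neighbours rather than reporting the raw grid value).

t=0.000: state=(3.990, 4.740, 6.880)
step 1 (dt=0.005): k1=(7.500, 24.447, 0.853), k2=(7.924, 24.514, 1.181), k3=(7.915, 24.519, 1.184), k4=(8.330, 24.590, 1.519); state += dt/6·(k1+2k2+2k3+k4)
t=0.005: state=(4.030, 4.863, 6.886)
t=0.010: state=(4.073, 4.986, 6.895)
t=0.015: state=(4.121, 5.110, 6.908)
continuing one RK4 step at a time; state shown every 10 steps (Δt=0.05):
t=0.050: state=(4.552, 6.005, 7.107)
t=0.100: state=(5.409, 7.353, 7.795)
t=0.150: state=(6.459, 8.667, 9.076)
t=0.200: state=(7.558, 9.673, 11.000)
t=0.250: state=(8.485, 9.983, 13.388)
t=0.300: state=(8.966, 9.316, 15.741)
t=0.350: state=(8.799, 7.788, 17.403)
t=0.400: state=(8.006, 5.932, 17.973)
t=0.450: state=(6.832, 4.326, 17.534)
t=0.500: state=(5.599, 3.251, 16.466)
t=0.550: state=(4.541, 2.691, 15.134)
t=0.600: state=(3.764, 2.506, 13.769)
t=0.650: state=(3.275, 2.566, 12.488)
t=0.700: state=(3.039, 2.791, 11.344)
t=0.750: state=(3.014, 3.148, 10.366)
t=0.800: state=(3.165, 3.631, 9.579)
t=0.850: state=(3.476, 4.249, 9.012)
t=0.900: state=(3.937, 5.009, 8.707)
t=0.950: state=(4.545, 5.902, 8.721)
t=1.000: state=(5.286, 6.883, 9.124)
t=1.050: state=(6.123, 7.846, 9.980)
t=1.100: state=(6.973, 8.605, 11.294)
t=1.150: state=(7.702, 8.929, 12.948)
t=1.200: state=(8.144, 8.637, 14.649)
t=1.250: state=(8.164, 7.743, 16.004)
t=1.300: state=(7.740, 6.501, 16.702)
t=1.350: state=(6.984, 5.267, 16.674)
t=1.400: state=(6.091, 4.301, 16.079)
t=1.450: state=(5.246, 3.693, 15.152)
t=1.500: state=(4.564, 3.408, 14.094)
t=1.540: state=(4.171, 3.363, 13.247)
largest grid value and its neighbours: z(0.395)=17.96596, z(0.400)=17.97273, z(0.405)=17.96917
parabola through these three points peaks at t≈0.401 with z≈17.97286

max z = 17.973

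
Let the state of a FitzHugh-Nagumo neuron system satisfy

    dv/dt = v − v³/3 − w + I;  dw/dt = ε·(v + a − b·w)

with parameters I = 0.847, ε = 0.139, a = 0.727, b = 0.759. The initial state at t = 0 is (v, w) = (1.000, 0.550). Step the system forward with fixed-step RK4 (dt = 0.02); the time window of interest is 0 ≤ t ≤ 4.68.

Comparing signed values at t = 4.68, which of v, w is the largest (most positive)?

largest component: w

t=0.000: state=(1.000, 0.550)
step 1 (dt=0.02): k1=(0.964, 0.182), k2=(0.962, 0.183), k3=(0.962, 0.183), k4=(0.960, 0.184); state += dt/6·(k1+2k2+2k3+k4)
t=0.020: state=(1.019, 0.554)
t=0.040: state=(1.038, 0.557)
t=0.060: state=(1.057, 0.561)
continuing one RK4 step at a time; state shown every 10 steps (Δt=0.2):
t=0.200: state=(1.186, 0.589)
t=0.400: state=(1.351, 0.631)
t=0.600: state=(1.482, 0.677)
t=0.800: state=(1.578, 0.725)
t=1.000: state=(1.640, 0.774)
t=1.200: state=(1.677, 0.824)
t=1.400: state=(1.694, 0.873)
t=1.600: state=(1.698, 0.922)
t=1.800: state=(1.692, 0.969)
t=2.000: state=(1.680, 1.015)
t=2.200: state=(1.665, 1.060)
t=2.400: state=(1.646, 1.103)
t=2.600: state=(1.626, 1.145)
t=2.800: state=(1.604, 1.186)
t=3.000: state=(1.582, 1.225)
t=3.200: state=(1.558, 1.263)
t=3.400: state=(1.534, 1.299)
t=3.600: state=(1.510, 1.333)
t=3.800: state=(1.485, 1.367)
t=4.000: state=(1.459, 1.399)
t=4.200: state=(1.433, 1.429)
t=4.400: state=(1.407, 1.459)
t=4.600: state=(1.380, 1.486)
t=4.680: state=(1.369, 1.497)
compare at T: v=1.369, w=1.497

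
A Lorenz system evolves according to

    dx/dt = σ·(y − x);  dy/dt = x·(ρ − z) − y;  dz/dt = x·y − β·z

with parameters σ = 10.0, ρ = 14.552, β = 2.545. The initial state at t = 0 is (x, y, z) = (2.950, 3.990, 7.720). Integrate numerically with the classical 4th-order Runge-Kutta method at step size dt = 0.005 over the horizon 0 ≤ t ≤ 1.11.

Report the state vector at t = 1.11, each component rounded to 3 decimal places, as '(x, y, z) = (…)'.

t=0.000: state=(2.950, 3.990, 7.720)
step 1 (dt=0.005): k1=(10.400, 16.164, -7.877), k2=(10.544, 16.360, -7.603), k3=(10.545, 16.360, -7.602), k4=(10.691, 16.557, -7.324); state += dt/6·(k1+2k2+2k3+k4)
t=0.005: state=(3.003, 4.072, 7.682)
t=0.010: state=(3.057, 4.156, 7.647)
t=0.015: state=(3.113, 4.241, 7.614)
continuing one RK4 step at a time; state shown every 10 steps (Δt=0.05):
t=0.050: state=(3.546, 4.898, 7.475)
t=0.100: state=(4.308, 6.006, 7.588)
t=0.150: state=(5.242, 7.271, 8.174)
t=0.200: state=(6.317, 8.555, 9.357)
t=0.250: state=(7.431, 9.580, 11.192)
t=0.300: state=(8.385, 9.960, 13.527)
t=0.350: state=(8.915, 9.387, 15.893)
t=0.400: state=(8.813, 7.930, 17.639)
t=0.450: state=(8.075, 6.086, 18.322)
t=0.500: state=(6.928, 4.442, 17.978)
t=0.550: state=(5.691, 3.313, 16.963)
t=0.600: state=(4.611, 2.705, 15.651)
t=0.650: state=(3.804, 2.486, 14.285)
t=0.700: state=(3.286, 2.521, 12.989)
t=0.750: state=(3.025, 2.728, 11.821)
t=0.800: state=(2.976, 3.068, 10.814)
t=0.850: state=(3.108, 3.535, 9.990)
t=0.900: state=(3.399, 4.136, 9.381)
t=0.950: state=(3.843, 4.881, 9.025)
t=1.000: state=(4.436, 5.766, 8.982)
t=1.050: state=(5.168, 6.755, 9.323)
t=1.100: state=(6.006, 7.748, 10.119)
t=1.110: state=(6.181, 7.933, 10.337)

(x, y, z) = (6.181, 7.933, 10.337)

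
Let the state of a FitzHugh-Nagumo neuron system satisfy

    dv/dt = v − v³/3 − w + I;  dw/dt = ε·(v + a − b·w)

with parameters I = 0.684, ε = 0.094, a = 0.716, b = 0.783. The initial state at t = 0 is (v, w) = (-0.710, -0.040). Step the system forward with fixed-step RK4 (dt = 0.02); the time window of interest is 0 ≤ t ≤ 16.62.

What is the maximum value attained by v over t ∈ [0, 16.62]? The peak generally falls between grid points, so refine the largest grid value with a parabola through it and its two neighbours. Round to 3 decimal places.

t=0.000: state=(-0.710, -0.040)
step 1 (dt=0.02): k1=(0.133, 0.004), k2=(0.134, 0.004), k3=(0.134, 0.004), k4=(0.135, 0.004); state += dt/6·(k1+2k2+2k3+k4)
t=0.020: state=(-0.707, -0.040)
t=0.040: state=(-0.705, -0.040)
t=0.060: state=(-0.702, -0.040)
continuing one RK4 step at a time; state shown every 50 steps (Δt=1):
t=1.000: state=(-0.535, -0.029)
t=2.000: state=(-0.202, 0.003)
t=3.000: state=(0.567, 0.079)
t=4.000: state=(1.629, 0.243)
t=5.000: state=(1.843, 0.452)
t=6.000: state=(1.786, 0.650)
t=7.000: state=(1.703, 0.827)
t=8.000: state=(1.615, 0.983)
t=9.000: state=(1.524, 1.121)
t=10.000: state=(1.428, 1.240)
t=11.000: state=(1.325, 1.342)
t=12.000: state=(1.210, 1.426)
t=13.000: state=(1.076, 1.494)
t=14.000: state=(0.904, 1.543)
t=15.000: state=(0.651, 1.569)
t=16.000: state=(0.170, 1.563)
t=16.620: state=(-0.424, 1.528)
largest grid value and its neighbours: v(4.920)=1.84288, v(4.940)=1.84293, v(4.960)=1.84290
parabola through these three points peaks at t≈4.943 with v≈1.84294

max v = 1.843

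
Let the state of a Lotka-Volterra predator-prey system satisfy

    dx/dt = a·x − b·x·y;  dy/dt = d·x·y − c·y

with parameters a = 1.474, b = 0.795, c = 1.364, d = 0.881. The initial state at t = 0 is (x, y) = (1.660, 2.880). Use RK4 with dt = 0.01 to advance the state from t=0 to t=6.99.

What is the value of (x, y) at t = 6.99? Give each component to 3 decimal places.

t=0.000: state=(1.660, 2.880)
step 1 (dt=0.01): k1=(-1.354, 0.284), k2=(-1.350, 0.267), k3=(-1.350, 0.267), k4=(-1.346, 0.250); state += dt/6·(k1+2k2+2k3+k4)
t=0.010: state=(1.646, 2.883)
t=0.020: state=(1.633, 2.885)
t=0.030: state=(1.620, 2.887)
continuing one RK4 step at a time; state shown every 25 steps (Δt=0.25):
t=0.250: state=(1.353, 2.850)
t=0.500: state=(1.129, 2.660)
t=0.750: state=(0.988, 2.384)
t=1.000: state=(0.916, 2.089)
t=1.250: state=(0.899, 1.812)
t=1.500: state=(0.929, 1.574)
t=1.750: state=(1.002, 1.384)
t=2.000: state=(1.116, 1.241)
t=2.250: state=(1.274, 1.148)
t=2.500: state=(1.473, 1.103)
t=2.750: state=(1.710, 1.113)
t=3.000: state=(1.970, 1.187)
t=3.250: state=(2.218, 1.340)
t=3.500: state=(2.401, 1.587)
t=3.750: state=(2.451, 1.931)
t=4.000: state=(2.320, 2.330)
t=4.250: state=(2.034, 2.682)
t=4.500: state=(1.687, 2.874)
t=4.750: state=(1.375, 2.859)
t=5.000: state=(1.144, 2.679)
t=5.250: state=(0.997, 2.408)
t=5.500: state=(0.920, 2.112)
t=5.750: state=(0.899, 1.833)
t=6.000: state=(0.925, 1.592)
t=6.250: state=(0.994, 1.397)
t=6.500: state=(1.105, 1.251)
t=6.750: state=(1.259, 1.153)
t=6.990: state=(1.447, 1.106)

(x, y) = (1.447, 1.106)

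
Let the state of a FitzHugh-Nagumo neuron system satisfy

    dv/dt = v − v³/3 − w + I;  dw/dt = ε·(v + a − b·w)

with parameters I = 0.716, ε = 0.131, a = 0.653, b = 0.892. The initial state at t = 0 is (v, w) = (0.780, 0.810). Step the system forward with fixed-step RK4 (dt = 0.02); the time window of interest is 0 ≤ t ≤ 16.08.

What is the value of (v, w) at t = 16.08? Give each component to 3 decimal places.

(v, w) = (-1.482, 0.210)

t=0.000: state=(0.780, 0.810)
step 1 (dt=0.02): k1=(0.528, 0.093), k2=(0.529, 0.094), k3=(0.529, 0.094), k4=(0.530, 0.094); state += dt/6·(k1+2k2+2k3+k4)
t=0.020: state=(0.791, 0.812)
t=0.040: state=(0.801, 0.814)
t=0.060: state=(0.812, 0.816)
continuing one RK4 step at a time; state shown every 50 steps (Δt=1):
t=1.000: state=(1.273, 0.931)
t=2.000: state=(1.467, 1.082)
t=3.000: state=(1.445, 1.224)
t=4.000: state=(1.356, 1.343)
t=5.000: state=(1.245, 1.437)
t=6.000: state=(1.118, 1.505)
t=7.000: state=(0.967, 1.549)
t=8.000: state=(0.772, 1.567)
t=9.000: state=(0.470, 1.553)
t=10.000: state=(-0.143, 1.487)
t=11.000: state=(-1.341, 1.314)
t=12.000: state=(-1.850, 1.040)
t=13.000: state=(-1.805, 0.779)
t=14.000: state=(-1.704, 0.557)
t=15.000: state=(-1.598, 0.372)
t=16.000: state=(-1.491, 0.221)
t=16.080: state=(-1.482, 0.210)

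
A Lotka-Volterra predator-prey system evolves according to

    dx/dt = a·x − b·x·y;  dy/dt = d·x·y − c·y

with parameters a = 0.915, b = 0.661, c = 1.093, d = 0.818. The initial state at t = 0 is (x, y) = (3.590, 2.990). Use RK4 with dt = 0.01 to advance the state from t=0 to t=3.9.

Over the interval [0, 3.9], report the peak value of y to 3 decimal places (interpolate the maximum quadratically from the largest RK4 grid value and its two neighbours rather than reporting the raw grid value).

max y = 4.800

t=0.000: state=(3.590, 2.990)
step 1 (dt=0.01): k1=(-3.810, 5.512), k2=(-3.855, 5.516), k3=(-3.855, 5.516), k4=(-3.899, 5.518); state += dt/6·(k1+2k2+2k3+k4)
t=0.010: state=(3.551, 3.045)
t=0.020: state=(3.512, 3.100)
t=0.030: state=(3.472, 3.156)
continuing one RK4 step at a time; state shown every 20 steps (Δt=0.2):
t=0.200: state=(2.704, 4.031)
t=0.400: state=(1.815, 4.678)
t=0.600: state=(1.160, 4.778)
t=0.800: state=(0.753, 4.477)
t=1.000: state=(0.516, 3.985)
t=1.200: state=(0.379, 3.442)
t=1.400: state=(0.299, 2.923)
t=1.600: state=(0.252, 2.456)
t=1.800: state=(0.225, 2.052)
t=2.000: state=(0.211, 1.709)
t=2.200: state=(0.206, 1.421)
t=2.400: state=(0.208, 1.181)
t=2.600: state=(0.217, 0.983)
t=2.800: state=(0.231, 0.819)
t=3.000: state=(0.251, 0.685)
t=3.200: state=(0.278, 0.575)
t=3.400: state=(0.311, 0.484)
t=3.600: state=(0.352, 0.411)
t=3.800: state=(0.402, 0.351)
t=3.900: state=(0.431, 0.326)
largest grid value and its neighbours: y(0.530)=4.79984, y(0.540)=4.80011, y(0.550)=4.79920
parabola through these three points peaks at t≈0.537 with y≈4.80015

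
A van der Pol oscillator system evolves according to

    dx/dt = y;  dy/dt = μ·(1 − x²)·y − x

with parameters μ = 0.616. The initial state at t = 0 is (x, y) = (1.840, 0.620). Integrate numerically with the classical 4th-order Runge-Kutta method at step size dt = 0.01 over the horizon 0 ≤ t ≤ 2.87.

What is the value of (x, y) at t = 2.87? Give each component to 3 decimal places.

t=0.000: state=(1.840, 0.620)
step 1 (dt=0.01): k1=(0.620, -2.751), k2=(0.606, -2.738), k3=(0.606, -2.738), k4=(0.593, -2.725); state += dt/6·(k1+2k2+2k3+k4)
t=0.010: state=(1.846, 0.593)
t=0.020: state=(1.852, 0.566)
t=0.030: state=(1.857, 0.539)
continuing one RK4 step at a time; state shown every 10 steps (Δt=0.1):
t=0.100: state=(1.889, 0.359)
t=0.200: state=(1.913, 0.130)
t=0.300: state=(1.916, -0.066)
t=0.400: state=(1.901, -0.233)
t=0.500: state=(1.870, -0.373)
t=0.600: state=(1.827, -0.494)
t=0.700: state=(1.772, -0.598)
t=0.800: state=(1.707, -0.692)
t=0.900: state=(1.634, -0.778)
t=1.000: state=(1.552, -0.859)
t=1.100: state=(1.462, -0.940)
t=1.200: state=(1.364, -1.021)
t=1.300: state=(1.258, -1.105)
t=1.400: state=(1.143, -1.194)
t=1.500: state=(1.019, -1.289)
t=1.600: state=(0.885, -1.392)
t=1.700: state=(0.740, -1.503)
t=1.800: state=(0.584, -1.624)
t=1.900: state=(0.415, -1.751)
t=2.000: state=(0.233, -1.884)
t=2.100: state=(0.038, -2.015)
t=2.200: state=(-0.169, -2.135)
t=2.300: state=(-0.388, -2.231)
t=2.400: state=(-0.614, -2.285)
t=2.500: state=(-0.843, -2.278)
t=2.600: state=(-1.067, -2.194)
t=2.700: state=(-1.279, -2.027)
t=2.800: state=(-1.470, -1.784)
t=2.870: state=(-1.588, -1.580)

(x, y) = (-1.588, -1.580)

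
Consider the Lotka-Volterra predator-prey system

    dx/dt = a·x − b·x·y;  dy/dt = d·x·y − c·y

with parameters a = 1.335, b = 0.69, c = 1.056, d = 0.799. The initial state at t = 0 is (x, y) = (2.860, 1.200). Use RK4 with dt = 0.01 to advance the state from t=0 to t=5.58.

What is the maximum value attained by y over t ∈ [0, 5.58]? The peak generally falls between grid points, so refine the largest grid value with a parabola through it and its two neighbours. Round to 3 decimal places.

max y = 4.244

t=0.000: state=(2.860, 1.200)
step 1 (dt=0.01): k1=(1.450, 1.475), k2=(1.439, 1.491), k3=(1.439, 1.491), k4=(1.428, 1.507); state += dt/6·(k1+2k2+2k3+k4)
t=0.010: state=(2.874, 1.215)
t=0.020: state=(2.889, 1.230)
t=0.030: state=(2.902, 1.246)
continuing one RK4 step at a time; state shown every 20 steps (Δt=0.2):
t=0.200: state=(3.092, 1.566)
t=0.400: state=(3.143, 2.093)
t=0.600: state=(2.940, 2.764)
t=0.800: state=(2.496, 3.464)
t=1.000: state=(1.942, 4.000)
t=1.200: state=(1.432, 4.235)
t=1.400: state=(1.044, 4.171)
t=1.600: state=(0.780, 3.901)
t=1.800: state=(0.610, 3.525)
t=2.000: state=(0.503, 3.117)
t=2.200: state=(0.440, 2.720)
t=2.400: state=(0.405, 2.355)
t=2.600: state=(0.391, 2.031)
t=2.800: state=(0.393, 1.751)
t=3.000: state=(0.410, 1.511)
t=3.200: state=(0.441, 1.309)
t=3.400: state=(0.487, 1.141)
t=3.600: state=(0.549, 1.004)
t=3.800: state=(0.629, 0.892)
t=4.000: state=(0.731, 0.805)
t=4.200: state=(0.858, 0.740)
t=4.400: state=(1.015, 0.695)
t=4.600: state=(1.207, 0.672)
t=4.800: state=(1.437, 0.672)
t=5.000: state=(1.708, 0.699)
t=5.200: state=(2.018, 0.762)
t=5.400: state=(2.356, 0.874)
t=5.580: state=(2.662, 1.037)
largest grid value and its neighbours: y(1.240)=4.24352, y(1.250)=4.24390, y(1.260)=4.24357
parabola through these three points peaks at t≈1.250 with y≈4.24390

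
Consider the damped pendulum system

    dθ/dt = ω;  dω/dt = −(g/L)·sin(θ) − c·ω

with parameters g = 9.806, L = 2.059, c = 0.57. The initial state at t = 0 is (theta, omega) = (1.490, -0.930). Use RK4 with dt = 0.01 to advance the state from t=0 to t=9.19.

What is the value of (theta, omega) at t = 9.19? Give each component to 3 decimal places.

(theta, omega) = (0.079, -0.167)

t=0.000: state=(1.490, -0.930)
step 1 (dt=0.01): k1=(-0.930, -4.217), k2=(-0.951, -4.203), k3=(-0.951, -4.203), k4=(-0.972, -4.189); state += dt/6·(k1+2k2+2k3+k4)
t=0.010: state=(1.480, -0.972)
t=0.020: state=(1.471, -1.014)
t=0.030: state=(1.460, -1.055)
continuing one RK4 step at a time; state shown every 50 steps (Δt=0.5):
t=0.500: state=(0.581, -2.461)
t=1.000: state=(-0.573, -1.740)
t=1.500: state=(-0.949, 0.243)
t=2.000: state=(-0.443, 1.564)
t=2.500: state=(0.327, 1.226)
t=3.000: state=(0.610, -0.126)
t=3.500: state=(0.278, -1.037)
t=4.000: state=(-0.225, -0.787)
t=4.500: state=(-0.396, 0.124)
t=5.000: state=(-0.161, 0.698)
t=5.500: state=(0.165, 0.485)
t=6.000: state=(0.256, -0.126)
t=6.500: state=(0.087, -0.469)
t=7.000: state=(-0.122, -0.290)
t=7.500: state=(-0.165, 0.115)
t=8.000: state=(-0.043, 0.313)
t=8.500: state=(0.089, 0.169)
t=9.000: state=(0.105, -0.097)
t=9.190: state=(0.079, -0.167)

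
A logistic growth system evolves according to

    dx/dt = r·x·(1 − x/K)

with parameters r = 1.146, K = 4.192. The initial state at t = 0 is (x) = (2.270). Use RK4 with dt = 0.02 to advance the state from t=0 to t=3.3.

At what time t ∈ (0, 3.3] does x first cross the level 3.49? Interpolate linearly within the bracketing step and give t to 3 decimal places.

t = 1.254

t=0.000: state=(2.270)
step 1 (dt=0.02): k1=(1.193), k2=(1.192), k3=(1.192), k4=(1.190); state += dt/6·(k1+2k2+2k3+k4)
t=0.020: state=(2.294)
t=0.040: state=(2.318)
t=0.060: state=(2.341)
continuing one RK4 step at a time; state shown every 10 steps (Δt=0.2):
t=0.200: state=(2.505)
t=0.400: state=(2.730)
t=0.600: state=(2.940)
t=0.800: state=(3.132)
t=1.000: state=(3.303)
t=1.200: state=(3.453)
t=1.240: state=(3.480)
next step: t=1.260: state=(3.494) — x has crossed 3.49
linear interpolation between t=1.240 (3.48044) and t=1.260 (3.49388) → t≈1.254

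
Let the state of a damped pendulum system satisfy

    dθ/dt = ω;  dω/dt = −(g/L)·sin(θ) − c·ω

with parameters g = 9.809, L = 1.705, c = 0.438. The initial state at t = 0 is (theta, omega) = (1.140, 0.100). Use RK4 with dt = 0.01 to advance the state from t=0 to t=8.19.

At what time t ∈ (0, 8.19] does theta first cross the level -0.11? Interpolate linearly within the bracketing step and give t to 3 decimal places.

t=0.000: state=(1.140, 0.100)
step 1 (dt=0.01): k1=(0.100, -5.271), k2=(0.074, -5.261), k3=(0.074, -5.261), k4=(0.047, -5.250); state += dt/6·(k1+2k2+2k3+k4)
t=0.010: state=(1.141, 0.047)
t=0.020: state=(1.141, -0.005)
t=0.030: state=(1.141, -0.057)
continuing one RK4 step at a time; state shown every 50 steps (Δt=0.5):
t=0.500: state=(0.607, -1.997)
t=0.820: state=(-0.091, -2.159)
next step: t=0.830: state=(-0.113, -2.144) — theta has crossed -0.11
linear interpolation between t=0.820 (-0.09127) and t=0.830 (-0.11278) → t≈0.829

t = 0.829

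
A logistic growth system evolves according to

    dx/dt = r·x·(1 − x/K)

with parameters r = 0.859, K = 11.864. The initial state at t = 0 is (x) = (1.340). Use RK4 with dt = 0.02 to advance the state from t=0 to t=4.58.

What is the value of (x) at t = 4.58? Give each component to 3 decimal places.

t=0.000: state=(1.340)
step 1 (dt=0.02): k1=(1.021), k2=(1.028), k3=(1.028), k4=(1.035); state += dt/6·(k1+2k2+2k3+k4)
t=0.020: state=(1.361)
t=0.040: state=(1.381)
t=0.060: state=(1.402)
continuing one RK4 step at a time; state shown every 10 steps (Δt=0.2):
t=0.200: state=(1.558)
t=0.400: state=(1.806)
t=0.600: state=(2.085)
t=0.800: state=(2.397)
t=1.000: state=(2.742)
t=1.200: state=(3.121)
t=1.400: state=(3.532)
t=1.600: state=(3.972)
t=1.800: state=(4.438)
t=2.000: state=(4.925)
t=2.200: state=(5.425)
t=2.400: state=(5.934)
t=2.600: state=(6.442)
t=2.800: state=(6.943)
t=3.000: state=(7.429)
t=3.200: state=(7.895)
t=3.400: state=(8.335)
t=3.600: state=(8.746)
t=3.800: state=(9.125)
t=4.000: state=(9.470)
t=4.200: state=(9.781)
t=4.400: state=(10.060)
t=4.580: state=(10.284)

(x) = (10.284)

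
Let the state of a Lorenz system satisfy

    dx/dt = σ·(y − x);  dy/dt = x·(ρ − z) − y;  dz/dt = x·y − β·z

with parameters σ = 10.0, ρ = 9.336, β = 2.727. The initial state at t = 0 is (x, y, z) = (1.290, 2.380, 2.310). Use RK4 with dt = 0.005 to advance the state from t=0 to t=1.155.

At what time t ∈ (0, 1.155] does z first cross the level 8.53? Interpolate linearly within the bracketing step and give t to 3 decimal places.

t = 0.431

t=0.000: state=(1.290, 2.380, 2.310)
step 1 (dt=0.005): k1=(10.900, 6.684, -3.229), k2=(10.795, 6.869, -3.120), k3=(10.802, 6.866, -3.121), k4=(10.703, 7.050, -3.012); state += dt/6·(k1+2k2+2k3+k4)
t=0.005: state=(1.344, 2.414, 2.294)
t=0.010: state=(1.397, 2.450, 2.280)
t=0.015: state=(1.449, 2.488, 2.266)
continuing one RK4 step at a time; state shown every 10 steps (Δt=0.05):
t=0.050: state=(1.803, 2.801, 2.204)
t=0.100: state=(2.314, 3.380, 2.222)
t=0.150: state=(2.884, 4.106, 2.394)
t=0.200: state=(3.544, 4.964, 2.772)
t=0.250: state=(4.304, 5.917, 3.421)
t=0.300: state=(5.145, 6.880, 4.406)
t=0.350: state=(6.011, 7.705, 5.760)
t=0.400: state=(6.795, 8.187, 7.426)
t=0.430: state=(7.166, 8.227, 8.499)
next step: t=0.435: state=(7.217, 8.213, 8.677) — z has crossed 8.53
linear interpolation between t=0.430 (8.49897) and t=0.435 (8.67747) → t≈0.431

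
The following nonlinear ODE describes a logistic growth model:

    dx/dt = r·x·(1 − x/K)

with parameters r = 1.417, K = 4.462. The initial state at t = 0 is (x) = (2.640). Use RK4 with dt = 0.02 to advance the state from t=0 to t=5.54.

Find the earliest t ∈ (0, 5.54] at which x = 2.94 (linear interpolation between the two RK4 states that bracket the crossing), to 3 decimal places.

t = 0.203

t=0.000: state=(2.640)
step 1 (dt=0.02): k1=(1.528), k2=(1.523), k3=(1.524), k4=(1.519); state += dt/6·(k1+2k2+2k3+k4)
t=0.020: state=(2.670)
t=0.040: state=(2.701)
t=0.060: state=(2.731)
continuing one RK4 step at a time; state shown every 10 steps (Δt=0.2):
t=0.200: state=(2.936)
next step: t=0.220: state=(2.964) — x has crossed 2.94
linear interpolation between t=0.200 (2.93585) and t=0.220 (2.96417) → t≈0.203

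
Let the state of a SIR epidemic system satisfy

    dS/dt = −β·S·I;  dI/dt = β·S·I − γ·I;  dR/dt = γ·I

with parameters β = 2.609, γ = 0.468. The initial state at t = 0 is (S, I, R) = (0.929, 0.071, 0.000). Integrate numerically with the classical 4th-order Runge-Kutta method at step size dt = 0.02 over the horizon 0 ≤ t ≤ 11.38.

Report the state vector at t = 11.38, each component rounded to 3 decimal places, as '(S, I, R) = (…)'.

t=0.000: state=(0.929, 0.071, 0.000)
step 1 (dt=0.02): k1=(-0.172, 0.139, 0.033), k2=(-0.175, 0.141, 0.034), k3=(-0.175, 0.141, 0.034), k4=(-0.178, 0.144, 0.035); state += dt/6·(k1+2k2+2k3+k4)
t=0.020: state=(0.925, 0.074, 0.001)
t=0.040: state=(0.922, 0.077, 0.001)
t=0.060: state=(0.918, 0.080, 0.002)
continuing one RK4 step at a time; state shown every 25 steps (Δt=0.5):
t=0.500: state=(0.798, 0.175, 0.027)
t=1.000: state=(0.572, 0.341, 0.087)
t=1.500: state=(0.331, 0.484, 0.185)
t=2.000: state=(0.169, 0.525, 0.305)
t=2.500: state=(0.087, 0.488, 0.425)
t=3.000: state=(0.048, 0.421, 0.531)
t=3.500: state=(0.029, 0.349, 0.621)
t=4.000: state=(0.019, 0.285, 0.696)
t=4.500: state=(0.014, 0.231, 0.756)
t=5.000: state=(0.010, 0.185, 0.804)
t=5.500: state=(0.008, 0.148, 0.843)
t=6.000: state=(0.007, 0.119, 0.874)
t=6.500: state=(0.006, 0.095, 0.899)
t=7.000: state=(0.006, 0.076, 0.919)
t=7.500: state=(0.005, 0.060, 0.935)
t=8.000: state=(0.005, 0.048, 0.947)
t=8.500: state=(0.004, 0.038, 0.957)
t=9.000: state=(0.004, 0.030, 0.965)
t=9.500: state=(0.004, 0.024, 0.972)
t=10.000: state=(0.004, 0.019, 0.977)
t=10.500: state=(0.004, 0.015, 0.981)
t=11.000: state=(0.004, 0.012, 0.984)
t=11.380: state=(0.004, 0.010, 0.986)

(S, I, R) = (0.004, 0.010, 0.986)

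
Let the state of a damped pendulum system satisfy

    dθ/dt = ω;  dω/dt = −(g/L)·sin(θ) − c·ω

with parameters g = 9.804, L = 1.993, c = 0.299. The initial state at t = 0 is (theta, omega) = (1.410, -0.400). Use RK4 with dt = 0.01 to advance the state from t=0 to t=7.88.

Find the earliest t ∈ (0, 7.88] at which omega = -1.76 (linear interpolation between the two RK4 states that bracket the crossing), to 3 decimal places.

t=0.000: state=(1.410, -0.400)
step 1 (dt=0.01): k1=(-0.400, -4.736), k2=(-0.424, -4.727), k3=(-0.424, -4.727), k4=(-0.447, -4.719); state += dt/6·(k1+2k2+2k3+k4)
t=0.010: state=(1.406, -0.447)
t=0.020: state=(1.401, -0.494)
t=0.030: state=(1.396, -0.541)
t=0.310: state=(1.069, -1.750)
next step: t=0.320: state=(1.052, -1.787) — omega has crossed -1.76
linear interpolation between t=0.310 (-1.74955) and t=0.320 (-1.78720) → t≈0.313

t = 0.313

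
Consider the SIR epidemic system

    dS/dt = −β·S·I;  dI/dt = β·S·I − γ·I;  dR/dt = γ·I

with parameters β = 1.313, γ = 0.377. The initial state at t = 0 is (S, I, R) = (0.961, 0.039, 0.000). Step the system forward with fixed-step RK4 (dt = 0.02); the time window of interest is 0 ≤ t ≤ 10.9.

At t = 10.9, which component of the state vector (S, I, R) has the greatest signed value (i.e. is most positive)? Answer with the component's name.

t=0.000: state=(0.961, 0.039, 0.000)
step 1 (dt=0.02): k1=(-0.049, 0.035, 0.015), k2=(-0.050, 0.035, 0.015), k3=(-0.050, 0.035, 0.015), k4=(-0.050, 0.035, 0.015); state += dt/6·(k1+2k2+2k3+k4)
t=0.020: state=(0.960, 0.040, 0.000)
t=0.040: state=(0.959, 0.040, 0.001)
t=0.060: state=(0.958, 0.041, 0.001)
continuing one RK4 step at a time; state shown every 25 steps (Δt=0.5):
t=0.500: state=(0.931, 0.060, 0.009)
t=1.000: state=(0.886, 0.091, 0.023)
t=1.500: state=(0.824, 0.132, 0.044)
t=2.000: state=(0.744, 0.183, 0.073)
t=2.500: state=(0.648, 0.239, 0.113)
t=3.000: state=(0.544, 0.293, 0.163)
t=3.500: state=(0.442, 0.335, 0.223)
t=4.000: state=(0.352, 0.360, 0.289)
t=4.500: state=(0.277, 0.366, 0.357)
t=5.000: state=(0.218, 0.356, 0.425)
t=5.500: state=(0.174, 0.335, 0.491)
t=6.000: state=(0.141, 0.308, 0.551)
t=6.500: state=(0.116, 0.277, 0.607)
t=7.000: state=(0.098, 0.246, 0.656)
t=7.500: state=(0.084, 0.216, 0.699)
t=8.000: state=(0.074, 0.189, 0.738)
t=8.500: state=(0.066, 0.164, 0.771)
t=9.000: state=(0.059, 0.141, 0.799)
t=9.500: state=(0.054, 0.121, 0.824)
t=10.000: state=(0.051, 0.104, 0.845)
t=10.500: state=(0.047, 0.089, 0.864)
t=10.900: state=(0.045, 0.078, 0.876)
compare at T: S=0.045, I=0.078, R=0.876

largest component: R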